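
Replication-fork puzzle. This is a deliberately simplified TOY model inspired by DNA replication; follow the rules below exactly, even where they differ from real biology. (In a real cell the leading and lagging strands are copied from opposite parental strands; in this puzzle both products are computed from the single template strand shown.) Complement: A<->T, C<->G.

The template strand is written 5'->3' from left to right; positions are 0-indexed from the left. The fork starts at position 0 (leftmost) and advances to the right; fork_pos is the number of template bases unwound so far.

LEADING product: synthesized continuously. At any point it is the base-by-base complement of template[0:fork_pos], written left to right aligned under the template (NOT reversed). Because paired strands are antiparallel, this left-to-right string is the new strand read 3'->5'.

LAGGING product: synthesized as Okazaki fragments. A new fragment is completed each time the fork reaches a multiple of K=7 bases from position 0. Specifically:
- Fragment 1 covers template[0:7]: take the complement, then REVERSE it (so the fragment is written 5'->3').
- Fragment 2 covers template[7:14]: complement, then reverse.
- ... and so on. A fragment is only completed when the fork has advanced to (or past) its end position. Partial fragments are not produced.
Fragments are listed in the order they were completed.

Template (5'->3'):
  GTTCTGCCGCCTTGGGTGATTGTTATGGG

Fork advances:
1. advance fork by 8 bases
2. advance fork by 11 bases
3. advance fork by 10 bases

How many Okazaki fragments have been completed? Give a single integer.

Answer: 4

Derivation:
Step 1: advance 8 -> fork_pos = 0 + 8 = 8. Reached multiple(s) of 7: 7 -> fragment 1 completed (1 total).
Step 2: advance 11 -> fork_pos = 8 + 11 = 19. Reached multiple(s) of 7: 14 -> fragment 2 completed (2 total).
Step 3: advance 10 -> fork_pos = 19 + 10 = 29. Reached multiple(s) of 7: 21, 28 -> fragments 3-4 completed (4 total).
Check: final fork_pos = 29; the multiples of 7 that are <= 29 are 7..28 -> 29 // 7 = 4 completed fragment(s).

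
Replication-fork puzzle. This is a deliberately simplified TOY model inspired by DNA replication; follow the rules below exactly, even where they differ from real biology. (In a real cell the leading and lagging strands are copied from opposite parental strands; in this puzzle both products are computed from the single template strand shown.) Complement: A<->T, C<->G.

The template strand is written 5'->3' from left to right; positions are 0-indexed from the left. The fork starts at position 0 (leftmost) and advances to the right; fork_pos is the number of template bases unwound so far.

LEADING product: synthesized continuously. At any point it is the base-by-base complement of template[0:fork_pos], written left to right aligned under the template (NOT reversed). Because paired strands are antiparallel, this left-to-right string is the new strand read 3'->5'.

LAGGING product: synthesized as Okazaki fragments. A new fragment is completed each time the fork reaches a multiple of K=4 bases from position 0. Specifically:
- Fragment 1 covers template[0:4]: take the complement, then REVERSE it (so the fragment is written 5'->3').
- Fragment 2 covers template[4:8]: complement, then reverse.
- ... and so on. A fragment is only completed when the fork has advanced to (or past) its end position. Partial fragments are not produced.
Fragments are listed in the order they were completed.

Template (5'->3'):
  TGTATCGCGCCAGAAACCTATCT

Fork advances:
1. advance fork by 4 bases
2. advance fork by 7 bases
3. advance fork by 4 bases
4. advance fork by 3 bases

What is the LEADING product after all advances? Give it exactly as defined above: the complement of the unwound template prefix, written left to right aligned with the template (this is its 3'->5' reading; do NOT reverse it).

Step 1: advance 4 -> fork_pos = 0 + 4 = 4.
Step 2: advance 7 -> fork_pos = 4 + 7 = 11.
Step 3: advance 4 -> fork_pos = 11 + 4 = 15.
Step 4: advance 3 -> fork_pos = 15 + 3 = 18.
Unwound prefix: template[0:18] = TGTATCGCGCCAGAAACC
Complement it base by base (A<->T, C<->G), keeping left-to-right order:
  [0:5] TGTAT -> ACATA
  [5:10] CGCGC -> GCGCG
  [10:15] CAGAA -> GTCTT
  [15:18] ACC -> TGG
Concatenate: ACATAGCGCGGTCTTTGG (length 18; written aligned with the template, i.e. 3'->5').

Answer: ACATAGCGCGGTCTTTGG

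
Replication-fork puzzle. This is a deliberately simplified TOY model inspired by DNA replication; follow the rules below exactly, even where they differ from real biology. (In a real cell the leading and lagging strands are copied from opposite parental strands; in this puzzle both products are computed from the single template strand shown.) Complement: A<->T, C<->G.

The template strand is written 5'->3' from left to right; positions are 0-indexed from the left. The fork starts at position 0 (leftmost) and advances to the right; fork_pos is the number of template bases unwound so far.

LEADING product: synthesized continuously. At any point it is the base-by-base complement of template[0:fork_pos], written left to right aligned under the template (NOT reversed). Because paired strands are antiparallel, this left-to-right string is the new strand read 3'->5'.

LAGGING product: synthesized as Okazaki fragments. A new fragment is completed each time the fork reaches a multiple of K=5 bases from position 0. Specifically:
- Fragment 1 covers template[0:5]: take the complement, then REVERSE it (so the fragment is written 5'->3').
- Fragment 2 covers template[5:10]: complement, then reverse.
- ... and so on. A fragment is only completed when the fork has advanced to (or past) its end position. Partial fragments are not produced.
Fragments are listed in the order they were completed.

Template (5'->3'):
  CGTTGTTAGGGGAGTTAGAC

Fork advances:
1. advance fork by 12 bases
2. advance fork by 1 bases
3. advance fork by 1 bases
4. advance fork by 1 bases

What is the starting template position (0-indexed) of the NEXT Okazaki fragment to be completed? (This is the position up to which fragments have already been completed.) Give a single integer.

Step 1: advance 12 -> fork_pos = 0 + 12 = 12. Reached multiple(s) of 5: 5, 10 -> fragments 1-2 completed (2 total).
Step 2: advance 1 -> fork_pos = 12 + 1 = 13. Next multiple of 5 is 15 (not reached); still 2 fragment(s).
Step 3: advance 1 -> fork_pos = 13 + 1 = 14. Next multiple of 5 is 15 (not reached); still 2 fragment(s).
Step 4: advance 1 -> fork_pos = 14 + 1 = 15. Reached multiple(s) of 5: 15 -> fragment 3 completed (3 total).
3 fragment(s) completed, covering template[0:15] (3 x 5 = 15). The next fragment, fragment 4, covers template[15:20], so it starts at position 15.

Answer: 15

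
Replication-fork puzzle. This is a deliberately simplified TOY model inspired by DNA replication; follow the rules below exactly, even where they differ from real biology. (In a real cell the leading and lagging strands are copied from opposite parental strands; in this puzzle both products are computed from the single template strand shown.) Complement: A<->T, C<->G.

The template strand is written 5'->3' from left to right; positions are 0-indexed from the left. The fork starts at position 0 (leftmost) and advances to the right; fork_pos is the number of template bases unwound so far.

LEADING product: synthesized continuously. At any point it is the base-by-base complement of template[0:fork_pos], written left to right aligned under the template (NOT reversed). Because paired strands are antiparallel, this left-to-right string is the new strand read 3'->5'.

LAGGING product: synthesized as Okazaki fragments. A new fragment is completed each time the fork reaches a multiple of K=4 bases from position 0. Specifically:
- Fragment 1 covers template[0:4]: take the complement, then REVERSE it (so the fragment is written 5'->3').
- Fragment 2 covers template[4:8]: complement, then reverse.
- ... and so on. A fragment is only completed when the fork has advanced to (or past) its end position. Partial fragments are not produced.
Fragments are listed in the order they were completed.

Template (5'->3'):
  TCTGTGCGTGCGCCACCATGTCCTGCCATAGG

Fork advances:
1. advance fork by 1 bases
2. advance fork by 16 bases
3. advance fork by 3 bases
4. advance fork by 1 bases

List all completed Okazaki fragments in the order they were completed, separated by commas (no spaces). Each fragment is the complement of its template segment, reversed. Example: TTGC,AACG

Step 1: advance 1 -> fork_pos = 0 + 1 = 1. Next multiple of 4 is 4 (not reached); still 0 fragment(s).
Step 2: advance 16 -> fork_pos = 1 + 16 = 17. Reached multiple(s) of 4: 4, 8, 12, 16 -> fragments 1-4 completed (4 total).
Step 3: advance 3 -> fork_pos = 17 + 3 = 20. Reached multiple(s) of 4: 20 -> fragment 5 completed (5 total).
Step 4: advance 1 -> fork_pos = 20 + 1 = 21. Next multiple of 4 is 24 (not reached); still 5 fragment(s).
Final fork_pos = 21, so 5 fragment(s) are complete. Build each: template segment -> complement -> reverse.
Fragment 1: template[0:4] = TCTG -> complement AGAC -> reversed CAGA
Fragment 2: template[4:8] = TGCG -> complement ACGC -> reversed CGCA
Fragment 3: template[8:12] = TGCG -> complement ACGC -> reversed CGCA
Fragment 4: template[12:16] = CCAC -> complement GGTG -> reversed GTGG
Fragment 5: template[16:20] = CATG -> complement GTAC -> reversed CATG

Answer: CAGA,CGCA,CGCA,GTGG,CATG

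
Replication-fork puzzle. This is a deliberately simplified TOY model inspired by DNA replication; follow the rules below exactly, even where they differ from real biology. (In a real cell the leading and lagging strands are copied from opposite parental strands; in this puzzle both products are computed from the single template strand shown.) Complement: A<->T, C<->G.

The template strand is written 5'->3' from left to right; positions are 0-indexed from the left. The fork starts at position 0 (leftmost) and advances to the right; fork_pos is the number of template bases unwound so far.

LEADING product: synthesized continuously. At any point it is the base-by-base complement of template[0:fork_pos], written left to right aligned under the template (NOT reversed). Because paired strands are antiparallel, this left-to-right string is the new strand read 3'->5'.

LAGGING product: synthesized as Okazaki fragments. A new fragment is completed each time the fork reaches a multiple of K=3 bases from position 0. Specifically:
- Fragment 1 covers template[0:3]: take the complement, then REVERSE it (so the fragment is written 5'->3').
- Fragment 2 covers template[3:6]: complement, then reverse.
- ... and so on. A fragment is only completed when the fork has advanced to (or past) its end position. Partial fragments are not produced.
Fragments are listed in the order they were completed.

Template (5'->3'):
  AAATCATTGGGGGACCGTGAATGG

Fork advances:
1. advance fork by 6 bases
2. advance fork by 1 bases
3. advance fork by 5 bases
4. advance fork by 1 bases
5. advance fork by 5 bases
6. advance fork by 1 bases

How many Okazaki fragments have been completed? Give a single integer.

Step 1: advance 6 -> fork_pos = 0 + 6 = 6. Reached multiple(s) of 3: 3, 6 -> fragments 1-2 completed (2 total).
Step 2: advance 1 -> fork_pos = 6 + 1 = 7. Next multiple of 3 is 9 (not reached); still 2 fragment(s).
Step 3: advance 5 -> fork_pos = 7 + 5 = 12. Reached multiple(s) of 3: 9, 12 -> fragments 3-4 completed (4 total).
Step 4: advance 1 -> fork_pos = 12 + 1 = 13. Next multiple of 3 is 15 (not reached); still 4 fragment(s).
Step 5: advance 5 -> fork_pos = 13 + 5 = 18. Reached multiple(s) of 3: 15, 18 -> fragments 5-6 completed (6 total).
Step 6: advance 1 -> fork_pos = 18 + 1 = 19. Next multiple of 3 is 21 (not reached); still 6 fragment(s).
Check: final fork_pos = 19; the multiples of 3 that are <= 19 are 3..18 -> 19 // 3 = 6 completed fragment(s).

Answer: 6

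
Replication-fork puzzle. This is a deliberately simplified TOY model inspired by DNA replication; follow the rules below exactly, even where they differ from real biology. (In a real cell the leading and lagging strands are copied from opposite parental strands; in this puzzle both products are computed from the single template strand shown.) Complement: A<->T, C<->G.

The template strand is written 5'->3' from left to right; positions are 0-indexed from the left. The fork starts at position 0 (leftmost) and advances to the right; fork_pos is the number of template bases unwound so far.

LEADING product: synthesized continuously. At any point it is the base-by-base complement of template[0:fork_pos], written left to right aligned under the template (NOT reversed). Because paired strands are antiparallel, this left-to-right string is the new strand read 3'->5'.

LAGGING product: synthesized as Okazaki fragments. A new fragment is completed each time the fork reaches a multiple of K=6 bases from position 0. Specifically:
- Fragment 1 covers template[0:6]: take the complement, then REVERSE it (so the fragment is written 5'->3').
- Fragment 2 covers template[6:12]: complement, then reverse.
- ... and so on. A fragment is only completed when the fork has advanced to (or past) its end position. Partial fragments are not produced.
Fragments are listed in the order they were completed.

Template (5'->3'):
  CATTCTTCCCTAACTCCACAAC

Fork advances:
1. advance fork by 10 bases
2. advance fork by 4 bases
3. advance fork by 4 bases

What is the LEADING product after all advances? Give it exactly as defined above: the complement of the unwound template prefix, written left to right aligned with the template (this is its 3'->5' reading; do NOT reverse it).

Step 1: advance 10 -> fork_pos = 0 + 10 = 10.
Step 2: advance 4 -> fork_pos = 10 + 4 = 14.
Step 3: advance 4 -> fork_pos = 14 + 4 = 18.
Unwound prefix: template[0:18] = CATTCTTCCCTAACTCCA
Complement it base by base (A<->T, C<->G), keeping left-to-right order:
  [0:5] CATTC -> GTAAG
  [5:10] TTCCC -> AAGGG
  [10:15] TAACT -> ATTGA
  [15:18] CCA -> GGT
Concatenate: GTAAGAAGGGATTGAGGT (length 18; written aligned with the template, i.e. 3'->5').

Answer: GTAAGAAGGGATTGAGGT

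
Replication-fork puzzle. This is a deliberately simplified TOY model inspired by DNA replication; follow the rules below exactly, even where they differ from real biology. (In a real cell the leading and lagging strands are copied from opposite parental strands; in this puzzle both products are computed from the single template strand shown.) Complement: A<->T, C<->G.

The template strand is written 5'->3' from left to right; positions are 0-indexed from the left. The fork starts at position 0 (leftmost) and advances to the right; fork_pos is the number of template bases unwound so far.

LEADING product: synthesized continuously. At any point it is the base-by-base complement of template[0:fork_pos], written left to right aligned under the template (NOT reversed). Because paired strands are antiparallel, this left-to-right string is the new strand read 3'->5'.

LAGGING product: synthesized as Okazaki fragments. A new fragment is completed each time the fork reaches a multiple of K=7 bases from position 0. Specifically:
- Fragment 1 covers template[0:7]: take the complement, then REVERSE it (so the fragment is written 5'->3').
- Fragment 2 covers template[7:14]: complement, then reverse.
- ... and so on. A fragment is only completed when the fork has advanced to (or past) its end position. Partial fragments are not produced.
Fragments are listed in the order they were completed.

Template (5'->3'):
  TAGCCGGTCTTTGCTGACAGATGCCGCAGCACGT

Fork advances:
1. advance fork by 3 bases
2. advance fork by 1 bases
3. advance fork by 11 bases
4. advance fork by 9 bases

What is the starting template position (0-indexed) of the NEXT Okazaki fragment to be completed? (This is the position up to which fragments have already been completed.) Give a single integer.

Step 1: advance 3 -> fork_pos = 0 + 3 = 3. Next multiple of 7 is 7 (not reached); still 0 fragment(s).
Step 2: advance 1 -> fork_pos = 3 + 1 = 4. Next multiple of 7 is 7 (not reached); still 0 fragment(s).
Step 3: advance 11 -> fork_pos = 4 + 11 = 15. Reached multiple(s) of 7: 7, 14 -> fragments 1-2 completed (2 total).
Step 4: advance 9 -> fork_pos = 15 + 9 = 24. Reached multiple(s) of 7: 21 -> fragment 3 completed (3 total).
3 fragment(s) completed, covering template[0:21] (3 x 7 = 21). The next fragment, fragment 4, covers template[21:28], so it starts at position 21.

Answer: 21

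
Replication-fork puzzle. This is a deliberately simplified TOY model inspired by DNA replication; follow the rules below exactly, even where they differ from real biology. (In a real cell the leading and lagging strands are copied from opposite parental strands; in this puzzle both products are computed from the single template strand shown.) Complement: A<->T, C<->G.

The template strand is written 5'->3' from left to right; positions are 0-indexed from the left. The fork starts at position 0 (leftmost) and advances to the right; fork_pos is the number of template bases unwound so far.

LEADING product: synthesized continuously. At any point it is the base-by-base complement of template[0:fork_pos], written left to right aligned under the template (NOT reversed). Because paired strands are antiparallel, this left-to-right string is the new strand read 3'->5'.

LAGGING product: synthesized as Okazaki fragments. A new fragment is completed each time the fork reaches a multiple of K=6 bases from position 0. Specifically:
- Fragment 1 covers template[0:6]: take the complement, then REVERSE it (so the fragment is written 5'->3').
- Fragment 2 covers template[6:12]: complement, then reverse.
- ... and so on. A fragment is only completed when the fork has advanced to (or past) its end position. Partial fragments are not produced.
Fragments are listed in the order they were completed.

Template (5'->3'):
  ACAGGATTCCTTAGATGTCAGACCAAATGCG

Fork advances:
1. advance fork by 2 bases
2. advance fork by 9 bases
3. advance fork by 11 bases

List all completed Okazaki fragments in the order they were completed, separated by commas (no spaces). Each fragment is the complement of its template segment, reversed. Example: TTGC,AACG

Answer: TCCTGT,AAGGAA,ACATCT

Derivation:
Step 1: advance 2 -> fork_pos = 0 + 2 = 2. Next multiple of 6 is 6 (not reached); still 0 fragment(s).
Step 2: advance 9 -> fork_pos = 2 + 9 = 11. Reached multiple(s) of 6: 6 -> fragment 1 completed (1 total).
Step 3: advance 11 -> fork_pos = 11 + 11 = 22. Reached multiple(s) of 6: 12, 18 -> fragments 2-3 completed (3 total).
Final fork_pos = 22, so 3 fragment(s) are complete. Build each: template segment -> complement -> reverse.
Fragment 1: template[0:6] = ACAGGA -> complement TGTCCT -> reversed TCCTGT
Fragment 2: template[6:12] = TTCCTT -> complement AAGGAA -> reversed AAGGAA
Fragment 3: template[12:18] = AGATGT -> complement TCTACA -> reversed ACATCT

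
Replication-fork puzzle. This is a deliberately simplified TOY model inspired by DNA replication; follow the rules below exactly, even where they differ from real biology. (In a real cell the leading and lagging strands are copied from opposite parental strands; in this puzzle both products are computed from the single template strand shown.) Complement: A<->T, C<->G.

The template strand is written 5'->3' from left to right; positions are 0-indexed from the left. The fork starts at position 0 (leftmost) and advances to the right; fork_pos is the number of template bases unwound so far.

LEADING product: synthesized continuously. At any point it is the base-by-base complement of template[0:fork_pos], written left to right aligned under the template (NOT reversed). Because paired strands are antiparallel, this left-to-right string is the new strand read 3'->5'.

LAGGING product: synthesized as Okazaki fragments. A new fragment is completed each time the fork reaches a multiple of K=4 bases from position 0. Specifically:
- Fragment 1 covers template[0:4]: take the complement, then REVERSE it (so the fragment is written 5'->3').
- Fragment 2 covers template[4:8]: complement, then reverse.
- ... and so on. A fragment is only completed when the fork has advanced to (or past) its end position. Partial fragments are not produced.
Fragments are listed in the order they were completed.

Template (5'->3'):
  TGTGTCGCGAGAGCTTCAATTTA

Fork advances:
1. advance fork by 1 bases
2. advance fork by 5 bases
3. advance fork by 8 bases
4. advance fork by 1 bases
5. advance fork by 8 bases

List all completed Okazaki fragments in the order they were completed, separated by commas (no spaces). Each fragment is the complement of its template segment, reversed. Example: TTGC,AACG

Answer: CACA,GCGA,TCTC,AAGC,ATTG

Derivation:
Step 1: advance 1 -> fork_pos = 0 + 1 = 1. Next multiple of 4 is 4 (not reached); still 0 fragment(s).
Step 2: advance 5 -> fork_pos = 1 + 5 = 6. Reached multiple(s) of 4: 4 -> fragment 1 completed (1 total).
Step 3: advance 8 -> fork_pos = 6 + 8 = 14. Reached multiple(s) of 4: 8, 12 -> fragments 2-3 completed (3 total).
Step 4: advance 1 -> fork_pos = 14 + 1 = 15. Next multiple of 4 is 16 (not reached); still 3 fragment(s).
Step 5: advance 8 -> fork_pos = 15 + 8 = 23. Reached multiple(s) of 4: 16, 20 -> fragments 4-5 completed (5 total).
Final fork_pos = 23, so 5 fragment(s) are complete. Build each: template segment -> complement -> reverse.
Fragment 1: template[0:4] = TGTG -> complement ACAC -> reversed CACA
Fragment 2: template[4:8] = TCGC -> complement AGCG -> reversed GCGA
Fragment 3: template[8:12] = GAGA -> complement CTCT -> reversed TCTC
Fragment 4: template[12:16] = GCTT -> complement CGAA -> reversed AAGC
Fragment 5: template[16:20] = CAAT -> complement GTTA -> reversed ATTG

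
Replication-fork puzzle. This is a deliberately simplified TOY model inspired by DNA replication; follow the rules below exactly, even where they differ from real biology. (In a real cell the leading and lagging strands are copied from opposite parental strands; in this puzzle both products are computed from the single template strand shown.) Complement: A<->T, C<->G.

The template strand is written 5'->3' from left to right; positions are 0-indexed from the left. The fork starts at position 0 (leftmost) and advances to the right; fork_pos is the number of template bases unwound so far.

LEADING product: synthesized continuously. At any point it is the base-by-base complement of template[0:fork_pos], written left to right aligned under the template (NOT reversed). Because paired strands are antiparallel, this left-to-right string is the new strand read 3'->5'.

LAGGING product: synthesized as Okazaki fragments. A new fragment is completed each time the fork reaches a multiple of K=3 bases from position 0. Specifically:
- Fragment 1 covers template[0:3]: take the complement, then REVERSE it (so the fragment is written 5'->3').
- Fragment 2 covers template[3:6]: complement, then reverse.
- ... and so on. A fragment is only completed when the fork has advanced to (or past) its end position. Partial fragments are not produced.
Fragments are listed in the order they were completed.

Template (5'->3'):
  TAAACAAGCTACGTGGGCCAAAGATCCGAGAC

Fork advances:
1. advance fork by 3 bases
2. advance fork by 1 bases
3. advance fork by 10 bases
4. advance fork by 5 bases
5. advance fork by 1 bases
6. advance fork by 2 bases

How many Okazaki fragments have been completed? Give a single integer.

Step 1: advance 3 -> fork_pos = 0 + 3 = 3. Reached multiple(s) of 3: 3 -> fragment 1 completed (1 total).
Step 2: advance 1 -> fork_pos = 3 + 1 = 4. Next multiple of 3 is 6 (not reached); still 1 fragment(s).
Step 3: advance 10 -> fork_pos = 4 + 10 = 14. Reached multiple(s) of 3: 6, 9, 12 -> fragments 2-4 completed (4 total).
Step 4: advance 5 -> fork_pos = 14 + 5 = 19. Reached multiple(s) of 3: 15, 18 -> fragments 5-6 completed (6 total).
Step 5: advance 1 -> fork_pos = 19 + 1 = 20. Next multiple of 3 is 21 (not reached); still 6 fragment(s).
Step 6: advance 2 -> fork_pos = 20 + 2 = 22. Reached multiple(s) of 3: 21 -> fragment 7 completed (7 total).
Check: final fork_pos = 22; the multiples of 3 that are <= 22 are 3..21 -> 22 // 3 = 7 completed fragment(s).

Answer: 7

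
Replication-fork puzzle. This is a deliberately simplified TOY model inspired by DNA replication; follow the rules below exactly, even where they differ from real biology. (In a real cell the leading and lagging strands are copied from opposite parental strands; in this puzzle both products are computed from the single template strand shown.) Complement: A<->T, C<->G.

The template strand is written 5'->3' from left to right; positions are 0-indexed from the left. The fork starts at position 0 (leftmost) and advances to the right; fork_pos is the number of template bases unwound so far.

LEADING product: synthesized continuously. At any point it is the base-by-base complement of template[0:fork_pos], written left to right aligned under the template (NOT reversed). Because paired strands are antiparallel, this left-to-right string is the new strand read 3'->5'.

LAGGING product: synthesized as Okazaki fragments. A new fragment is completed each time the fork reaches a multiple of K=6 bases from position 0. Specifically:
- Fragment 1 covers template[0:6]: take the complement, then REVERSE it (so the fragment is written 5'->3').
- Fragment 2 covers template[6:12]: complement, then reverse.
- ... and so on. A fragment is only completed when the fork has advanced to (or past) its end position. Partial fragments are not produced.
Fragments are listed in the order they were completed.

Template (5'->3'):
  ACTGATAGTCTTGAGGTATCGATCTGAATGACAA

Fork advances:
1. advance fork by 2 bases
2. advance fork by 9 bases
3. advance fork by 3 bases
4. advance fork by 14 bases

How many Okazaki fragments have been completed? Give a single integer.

Step 1: advance 2 -> fork_pos = 0 + 2 = 2. Next multiple of 6 is 6 (not reached); still 0 fragment(s).
Step 2: advance 9 -> fork_pos = 2 + 9 = 11. Reached multiple(s) of 6: 6 -> fragment 1 completed (1 total).
Step 3: advance 3 -> fork_pos = 11 + 3 = 14. Reached multiple(s) of 6: 12 -> fragment 2 completed (2 total).
Step 4: advance 14 -> fork_pos = 14 + 14 = 28. Reached multiple(s) of 6: 18, 24 -> fragments 3-4 completed (4 total).
Check: final fork_pos = 28; the multiples of 6 that are <= 28 are 6..24 -> 28 // 6 = 4 completed fragment(s).

Answer: 4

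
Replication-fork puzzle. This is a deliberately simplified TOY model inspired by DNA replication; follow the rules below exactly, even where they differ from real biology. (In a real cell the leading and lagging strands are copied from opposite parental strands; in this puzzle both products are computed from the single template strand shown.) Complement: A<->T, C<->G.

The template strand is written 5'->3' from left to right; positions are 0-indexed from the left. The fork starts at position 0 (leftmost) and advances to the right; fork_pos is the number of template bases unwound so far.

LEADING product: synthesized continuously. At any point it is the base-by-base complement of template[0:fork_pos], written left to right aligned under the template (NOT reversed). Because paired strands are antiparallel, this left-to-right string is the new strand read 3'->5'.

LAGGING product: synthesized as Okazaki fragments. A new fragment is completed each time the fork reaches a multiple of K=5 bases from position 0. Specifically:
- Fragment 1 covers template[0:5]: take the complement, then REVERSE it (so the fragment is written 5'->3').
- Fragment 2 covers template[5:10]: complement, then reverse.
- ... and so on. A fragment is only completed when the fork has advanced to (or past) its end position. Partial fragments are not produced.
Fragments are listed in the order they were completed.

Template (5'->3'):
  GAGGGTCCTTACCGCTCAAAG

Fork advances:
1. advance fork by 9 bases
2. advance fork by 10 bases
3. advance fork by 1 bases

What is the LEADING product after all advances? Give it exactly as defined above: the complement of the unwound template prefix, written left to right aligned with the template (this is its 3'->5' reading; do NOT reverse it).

Step 1: advance 9 -> fork_pos = 0 + 9 = 9.
Step 2: advance 10 -> fork_pos = 9 + 10 = 19.
Step 3: advance 1 -> fork_pos = 19 + 1 = 20.
Unwound prefix: template[0:20] = GAGGGTCCTTACCGCTCAAA
Complement it base by base (A<->T, C<->G), keeping left-to-right order:
  [0:5] GAGGG -> CTCCC
  [5:10] TCCTT -> AGGAA
  [10:15] ACCGC -> TGGCG
  [15:20] TCAAA -> AGTTT
Concatenate: CTCCCAGGAATGGCGAGTTT (length 20; written aligned with the template, i.e. 3'->5').

Answer: CTCCCAGGAATGGCGAGTTT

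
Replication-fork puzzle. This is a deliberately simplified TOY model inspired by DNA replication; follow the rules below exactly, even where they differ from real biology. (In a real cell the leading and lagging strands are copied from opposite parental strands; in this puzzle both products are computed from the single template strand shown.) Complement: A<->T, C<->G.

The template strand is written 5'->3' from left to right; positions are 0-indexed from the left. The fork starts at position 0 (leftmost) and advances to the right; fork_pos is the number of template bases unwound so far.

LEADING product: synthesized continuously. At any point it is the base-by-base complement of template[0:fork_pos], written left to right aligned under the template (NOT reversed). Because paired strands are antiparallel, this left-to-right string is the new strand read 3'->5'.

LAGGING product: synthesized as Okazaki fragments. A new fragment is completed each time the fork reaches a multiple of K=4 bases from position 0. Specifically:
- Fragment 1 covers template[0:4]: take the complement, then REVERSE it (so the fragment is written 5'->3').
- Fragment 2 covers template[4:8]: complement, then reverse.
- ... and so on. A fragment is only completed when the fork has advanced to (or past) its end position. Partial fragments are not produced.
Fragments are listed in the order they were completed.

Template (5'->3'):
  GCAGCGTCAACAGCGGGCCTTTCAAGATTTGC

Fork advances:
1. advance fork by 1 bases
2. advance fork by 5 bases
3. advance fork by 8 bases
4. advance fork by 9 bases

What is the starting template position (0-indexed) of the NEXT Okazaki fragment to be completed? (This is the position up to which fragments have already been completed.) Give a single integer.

Answer: 20

Derivation:
Step 1: advance 1 -> fork_pos = 0 + 1 = 1. Next multiple of 4 is 4 (not reached); still 0 fragment(s).
Step 2: advance 5 -> fork_pos = 1 + 5 = 6. Reached multiple(s) of 4: 4 -> fragment 1 completed (1 total).
Step 3: advance 8 -> fork_pos = 6 + 8 = 14. Reached multiple(s) of 4: 8, 12 -> fragments 2-3 completed (3 total).
Step 4: advance 9 -> fork_pos = 14 + 9 = 23. Reached multiple(s) of 4: 16, 20 -> fragments 4-5 completed (5 total).
5 fragment(s) completed, covering template[0:20] (5 x 4 = 20). The next fragment, fragment 6, covers template[20:24], so it starts at position 20.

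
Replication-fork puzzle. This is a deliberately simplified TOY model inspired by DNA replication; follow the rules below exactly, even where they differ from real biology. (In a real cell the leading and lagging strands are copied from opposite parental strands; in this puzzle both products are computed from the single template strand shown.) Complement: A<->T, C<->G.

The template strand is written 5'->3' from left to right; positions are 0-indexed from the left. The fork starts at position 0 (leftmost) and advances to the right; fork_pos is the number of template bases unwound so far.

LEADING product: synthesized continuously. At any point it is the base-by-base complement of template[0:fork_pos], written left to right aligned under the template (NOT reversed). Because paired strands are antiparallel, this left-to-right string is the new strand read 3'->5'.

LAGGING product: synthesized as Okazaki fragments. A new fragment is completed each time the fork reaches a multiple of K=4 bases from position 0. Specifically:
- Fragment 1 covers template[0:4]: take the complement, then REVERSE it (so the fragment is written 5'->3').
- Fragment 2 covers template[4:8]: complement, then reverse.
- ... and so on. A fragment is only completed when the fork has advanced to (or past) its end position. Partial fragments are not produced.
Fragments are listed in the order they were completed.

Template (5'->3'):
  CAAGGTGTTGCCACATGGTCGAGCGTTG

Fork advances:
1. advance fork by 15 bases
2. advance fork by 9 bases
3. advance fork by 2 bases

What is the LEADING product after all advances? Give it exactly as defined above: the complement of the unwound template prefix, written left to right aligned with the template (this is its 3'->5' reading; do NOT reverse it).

Answer: GTTCCACAACGGTGTACCAGCTCGCA

Derivation:
Step 1: advance 15 -> fork_pos = 0 + 15 = 15.
Step 2: advance 9 -> fork_pos = 15 + 9 = 24.
Step 3: advance 2 -> fork_pos = 24 + 2 = 26.
Unwound prefix: template[0:26] = CAAGGTGTTGCCACATGGTCGAGCGT
Complement it base by base (A<->T, C<->G), keeping left-to-right order:
  [0:5] CAAGG -> GTTCC
  [5:10] TGTTG -> ACAAC
  [10:15] CCACA -> GGTGT
  [15:20] TGGTC -> ACCAG
  [20:25] GAGCG -> CTCGC
  [25:26] T -> A
Concatenate: GTTCCACAACGGTGTACCAGCTCGCA (length 26; written aligned with the template, i.e. 3'->5').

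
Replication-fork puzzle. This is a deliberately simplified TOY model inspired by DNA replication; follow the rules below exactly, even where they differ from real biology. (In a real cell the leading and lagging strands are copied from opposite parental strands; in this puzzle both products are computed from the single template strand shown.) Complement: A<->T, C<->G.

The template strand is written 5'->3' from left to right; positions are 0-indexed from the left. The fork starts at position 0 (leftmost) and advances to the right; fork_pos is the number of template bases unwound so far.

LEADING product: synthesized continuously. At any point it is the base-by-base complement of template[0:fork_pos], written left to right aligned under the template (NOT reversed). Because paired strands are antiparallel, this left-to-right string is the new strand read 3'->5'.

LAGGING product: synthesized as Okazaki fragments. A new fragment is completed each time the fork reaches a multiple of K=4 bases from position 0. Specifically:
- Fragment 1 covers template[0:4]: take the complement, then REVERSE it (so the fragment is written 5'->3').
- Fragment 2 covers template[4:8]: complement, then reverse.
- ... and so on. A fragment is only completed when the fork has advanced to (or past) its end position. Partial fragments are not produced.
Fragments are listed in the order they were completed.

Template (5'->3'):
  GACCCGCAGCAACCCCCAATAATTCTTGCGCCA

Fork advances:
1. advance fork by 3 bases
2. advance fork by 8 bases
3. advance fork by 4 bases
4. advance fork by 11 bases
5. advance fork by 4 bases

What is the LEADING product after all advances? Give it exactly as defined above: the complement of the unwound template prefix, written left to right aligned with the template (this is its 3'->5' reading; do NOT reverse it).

Answer: CTGGGCGTCGTTGGGGGTTATTAAGAACGC

Derivation:
Step 1: advance 3 -> fork_pos = 0 + 3 = 3.
Step 2: advance 8 -> fork_pos = 3 + 8 = 11.
Step 3: advance 4 -> fork_pos = 11 + 4 = 15.
Step 4: advance 11 -> fork_pos = 15 + 11 = 26.
Step 5: advance 4 -> fork_pos = 26 + 4 = 30.
Unwound prefix: template[0:30] = GACCCGCAGCAACCCCCAATAATTCTTGCG
Complement it base by base (A<->T, C<->G), keeping left-to-right order:
  [0:5] GACCC -> CTGGG
  [5:10] GCAGC -> CGTCG
  [10:15] AACCC -> TTGGG
  [15:20] CCAAT -> GGTTA
  [20:25] AATTC -> TTAAG
  [25:30] TTGCG -> AACGC
Concatenate: CTGGGCGTCGTTGGGGGTTATTAAGAACGC (length 30; written aligned with the template, i.e. 3'->5').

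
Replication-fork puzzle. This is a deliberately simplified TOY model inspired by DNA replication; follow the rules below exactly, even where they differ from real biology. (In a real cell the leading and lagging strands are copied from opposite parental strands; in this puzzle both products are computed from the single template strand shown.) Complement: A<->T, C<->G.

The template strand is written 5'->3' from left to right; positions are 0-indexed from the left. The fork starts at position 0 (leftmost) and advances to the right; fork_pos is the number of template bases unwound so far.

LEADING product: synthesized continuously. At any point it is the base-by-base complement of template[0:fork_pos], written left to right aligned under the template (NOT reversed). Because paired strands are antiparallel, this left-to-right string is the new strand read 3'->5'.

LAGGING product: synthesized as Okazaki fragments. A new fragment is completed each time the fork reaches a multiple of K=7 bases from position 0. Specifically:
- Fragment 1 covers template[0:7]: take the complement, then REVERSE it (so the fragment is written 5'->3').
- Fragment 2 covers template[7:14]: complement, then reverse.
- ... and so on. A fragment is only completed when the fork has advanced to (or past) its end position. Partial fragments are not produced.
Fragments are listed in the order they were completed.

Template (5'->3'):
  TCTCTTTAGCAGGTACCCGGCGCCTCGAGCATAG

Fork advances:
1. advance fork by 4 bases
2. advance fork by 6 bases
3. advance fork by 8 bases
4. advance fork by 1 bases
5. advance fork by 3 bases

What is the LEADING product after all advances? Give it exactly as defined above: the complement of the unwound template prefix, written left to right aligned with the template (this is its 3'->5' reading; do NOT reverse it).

Answer: AGAGAAATCGTCCATGGGCCGC

Derivation:
Step 1: advance 4 -> fork_pos = 0 + 4 = 4.
Step 2: advance 6 -> fork_pos = 4 + 6 = 10.
Step 3: advance 8 -> fork_pos = 10 + 8 = 18.
Step 4: advance 1 -> fork_pos = 18 + 1 = 19.
Step 5: advance 3 -> fork_pos = 19 + 3 = 22.
Unwound prefix: template[0:22] = TCTCTTTAGCAGGTACCCGGCG
Complement it base by base (A<->T, C<->G), keeping left-to-right order:
  [0:5] TCTCT -> AGAGA
  [5:10] TTAGC -> AATCG
  [10:15] AGGTA -> TCCAT
  [15:20] CCCGG -> GGGCC
  [20:22] CG -> GC
Concatenate: AGAGAAATCGTCCATGGGCCGC (length 22; written aligned with the template, i.e. 3'->5').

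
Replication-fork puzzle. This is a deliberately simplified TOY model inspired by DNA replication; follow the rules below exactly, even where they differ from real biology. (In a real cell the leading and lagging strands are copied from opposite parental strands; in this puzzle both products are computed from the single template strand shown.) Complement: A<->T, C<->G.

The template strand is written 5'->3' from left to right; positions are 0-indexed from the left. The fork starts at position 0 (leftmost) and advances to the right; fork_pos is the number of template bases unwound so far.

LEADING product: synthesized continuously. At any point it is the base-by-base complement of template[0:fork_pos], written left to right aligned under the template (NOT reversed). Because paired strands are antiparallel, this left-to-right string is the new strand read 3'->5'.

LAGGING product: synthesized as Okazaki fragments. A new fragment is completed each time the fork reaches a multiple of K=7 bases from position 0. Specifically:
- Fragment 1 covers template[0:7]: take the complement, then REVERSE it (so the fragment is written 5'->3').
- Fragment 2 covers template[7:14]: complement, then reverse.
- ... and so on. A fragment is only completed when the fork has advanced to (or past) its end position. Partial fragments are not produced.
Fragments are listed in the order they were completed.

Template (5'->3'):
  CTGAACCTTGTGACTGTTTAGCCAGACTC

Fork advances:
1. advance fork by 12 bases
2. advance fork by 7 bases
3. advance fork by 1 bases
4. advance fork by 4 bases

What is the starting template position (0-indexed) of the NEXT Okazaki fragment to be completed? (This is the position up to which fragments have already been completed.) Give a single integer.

Answer: 21

Derivation:
Step 1: advance 12 -> fork_pos = 0 + 12 = 12. Reached multiple(s) of 7: 7 -> fragment 1 completed (1 total).
Step 2: advance 7 -> fork_pos = 12 + 7 = 19. Reached multiple(s) of 7: 14 -> fragment 2 completed (2 total).
Step 3: advance 1 -> fork_pos = 19 + 1 = 20. Next multiple of 7 is 21 (not reached); still 2 fragment(s).
Step 4: advance 4 -> fork_pos = 20 + 4 = 24. Reached multiple(s) of 7: 21 -> fragment 3 completed (3 total).
3 fragment(s) completed, covering template[0:21] (3 x 7 = 21). The next fragment, fragment 4, covers template[21:28], so it starts at position 21.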